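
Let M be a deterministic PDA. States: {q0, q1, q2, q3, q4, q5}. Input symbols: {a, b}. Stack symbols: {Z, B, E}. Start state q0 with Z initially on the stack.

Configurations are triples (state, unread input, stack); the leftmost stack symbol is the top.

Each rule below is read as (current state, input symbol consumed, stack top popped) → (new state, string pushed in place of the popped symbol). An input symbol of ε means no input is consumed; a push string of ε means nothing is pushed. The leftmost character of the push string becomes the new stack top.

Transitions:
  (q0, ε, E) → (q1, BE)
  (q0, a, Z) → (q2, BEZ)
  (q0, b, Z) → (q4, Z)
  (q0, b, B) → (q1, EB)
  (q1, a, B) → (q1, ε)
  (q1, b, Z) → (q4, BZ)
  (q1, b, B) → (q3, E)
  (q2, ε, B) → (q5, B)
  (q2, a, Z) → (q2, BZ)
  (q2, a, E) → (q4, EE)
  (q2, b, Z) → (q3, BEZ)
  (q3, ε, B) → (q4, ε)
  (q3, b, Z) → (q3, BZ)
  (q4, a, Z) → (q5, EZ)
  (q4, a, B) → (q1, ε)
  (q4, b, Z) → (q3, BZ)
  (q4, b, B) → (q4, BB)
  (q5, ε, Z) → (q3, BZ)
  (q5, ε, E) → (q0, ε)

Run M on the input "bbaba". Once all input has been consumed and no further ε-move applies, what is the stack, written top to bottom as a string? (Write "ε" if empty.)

Z

(q0, bbaba, Z)
  read b, top Z: go to q4, push Z → (q4, baba, Z)
  read b, top Z: go to q3, push BZ → (q3, aba, BZ)
  ε-move, top B: go to q4, push ε → (q4, aba, Z)
  read a, top Z: go to q5, push EZ → (q5, ba, EZ)
  ε-move, top E: go to q0, push ε → (q0, ba, Z)
  read b, top Z: go to q4, push Z → (q4, a, Z)
  read a, top Z: go to q5, push EZ → (q5, ε, EZ)
  ε-move, top E: go to q0, push ε → (q0, ε, Z)
All input consumed in state q0 with stack Z.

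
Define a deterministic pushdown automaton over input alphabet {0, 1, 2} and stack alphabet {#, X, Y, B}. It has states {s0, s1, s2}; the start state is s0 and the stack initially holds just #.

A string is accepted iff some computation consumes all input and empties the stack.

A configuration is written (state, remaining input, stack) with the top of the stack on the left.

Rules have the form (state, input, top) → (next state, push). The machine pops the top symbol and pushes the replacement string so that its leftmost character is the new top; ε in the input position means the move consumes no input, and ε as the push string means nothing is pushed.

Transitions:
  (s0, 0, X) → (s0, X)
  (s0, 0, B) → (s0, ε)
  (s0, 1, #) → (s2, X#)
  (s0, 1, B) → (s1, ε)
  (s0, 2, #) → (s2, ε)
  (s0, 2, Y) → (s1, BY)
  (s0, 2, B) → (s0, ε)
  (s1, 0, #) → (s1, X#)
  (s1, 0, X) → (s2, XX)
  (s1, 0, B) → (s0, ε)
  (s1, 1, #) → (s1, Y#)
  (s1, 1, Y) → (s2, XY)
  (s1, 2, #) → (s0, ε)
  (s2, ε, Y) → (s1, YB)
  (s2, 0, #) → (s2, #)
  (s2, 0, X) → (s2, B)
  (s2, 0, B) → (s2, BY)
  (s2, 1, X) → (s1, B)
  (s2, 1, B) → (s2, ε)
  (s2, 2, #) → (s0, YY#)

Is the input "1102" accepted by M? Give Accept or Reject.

Accept

(s0, 1102, #) ⊢ (s2, 102, X#) ⊢ (s1, 02, B#) ⊢ (s0, 2, #) ⊢ (s2, ε, ε)
All input consumed and the stack is empty.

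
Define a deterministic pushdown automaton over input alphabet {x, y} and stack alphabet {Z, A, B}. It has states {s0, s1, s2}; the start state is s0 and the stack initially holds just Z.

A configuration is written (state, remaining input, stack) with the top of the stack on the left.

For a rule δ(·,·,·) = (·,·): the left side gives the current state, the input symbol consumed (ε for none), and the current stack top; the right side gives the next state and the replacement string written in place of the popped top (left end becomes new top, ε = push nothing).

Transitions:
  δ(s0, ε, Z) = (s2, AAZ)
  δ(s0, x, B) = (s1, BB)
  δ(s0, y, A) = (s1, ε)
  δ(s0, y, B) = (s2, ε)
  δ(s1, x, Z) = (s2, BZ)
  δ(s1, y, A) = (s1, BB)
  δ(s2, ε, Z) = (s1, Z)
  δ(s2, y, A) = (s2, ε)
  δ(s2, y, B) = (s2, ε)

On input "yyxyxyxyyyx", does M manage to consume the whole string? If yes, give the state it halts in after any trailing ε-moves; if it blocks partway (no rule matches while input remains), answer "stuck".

stuck

(s0, yyxyxyxyyyx, Z) ⊢ (s2, yyxyxyxyyyx, AAZ) ⊢ (s2, yxyxyxyyyx, AZ) ⊢ (s2, xyxyxyyyx, Z) ⊢ (s1, xyxyxyyyx, Z) ⊢ (s2, yxyxyyyx, BZ) ⊢ (s2, xyxyyyx, Z) ⊢ (s1, xyxyyyx, Z) ⊢ (s2, yxyyyx, BZ) ⊢ (s2, xyyyx, Z) ⊢ (s1, xyyyx, Z) ⊢ (s2, yyyx, BZ) ⊢ (s2, yyx, Z) ⊢ (s1, yyx, Z)
No transition for (s1, y, top Z); M blocks with input yyx remaining.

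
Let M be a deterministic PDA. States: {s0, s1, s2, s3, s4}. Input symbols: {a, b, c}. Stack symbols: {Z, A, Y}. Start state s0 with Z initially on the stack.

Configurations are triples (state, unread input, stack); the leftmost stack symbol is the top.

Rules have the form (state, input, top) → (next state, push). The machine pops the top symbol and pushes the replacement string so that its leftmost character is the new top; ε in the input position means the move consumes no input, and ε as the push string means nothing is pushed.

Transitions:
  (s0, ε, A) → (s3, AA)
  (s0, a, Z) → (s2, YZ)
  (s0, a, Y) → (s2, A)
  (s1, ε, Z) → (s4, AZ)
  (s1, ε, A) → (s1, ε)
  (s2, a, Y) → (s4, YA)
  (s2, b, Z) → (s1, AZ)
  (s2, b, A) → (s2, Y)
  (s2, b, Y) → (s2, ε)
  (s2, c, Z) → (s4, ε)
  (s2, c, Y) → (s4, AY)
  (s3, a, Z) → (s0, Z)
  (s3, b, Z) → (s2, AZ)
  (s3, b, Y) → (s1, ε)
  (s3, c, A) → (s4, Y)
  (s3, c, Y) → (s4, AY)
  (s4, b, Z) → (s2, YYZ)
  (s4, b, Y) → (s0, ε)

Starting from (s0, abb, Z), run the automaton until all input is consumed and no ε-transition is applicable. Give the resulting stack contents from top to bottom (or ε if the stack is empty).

(s0, abb, Z)
  read a, top Z: go to s2, push YZ → (s2, bb, YZ)
  read b, top Y: go to s2, push ε → (s2, b, Z)
  read b, top Z: go to s1, push AZ → (s1, ε, AZ)
  ε-move, top A: go to s1, push ε → (s1, ε, Z)
  ε-move, top Z: go to s4, push AZ → (s4, ε, AZ)
All input consumed in state s4 with stack AZ.

AZ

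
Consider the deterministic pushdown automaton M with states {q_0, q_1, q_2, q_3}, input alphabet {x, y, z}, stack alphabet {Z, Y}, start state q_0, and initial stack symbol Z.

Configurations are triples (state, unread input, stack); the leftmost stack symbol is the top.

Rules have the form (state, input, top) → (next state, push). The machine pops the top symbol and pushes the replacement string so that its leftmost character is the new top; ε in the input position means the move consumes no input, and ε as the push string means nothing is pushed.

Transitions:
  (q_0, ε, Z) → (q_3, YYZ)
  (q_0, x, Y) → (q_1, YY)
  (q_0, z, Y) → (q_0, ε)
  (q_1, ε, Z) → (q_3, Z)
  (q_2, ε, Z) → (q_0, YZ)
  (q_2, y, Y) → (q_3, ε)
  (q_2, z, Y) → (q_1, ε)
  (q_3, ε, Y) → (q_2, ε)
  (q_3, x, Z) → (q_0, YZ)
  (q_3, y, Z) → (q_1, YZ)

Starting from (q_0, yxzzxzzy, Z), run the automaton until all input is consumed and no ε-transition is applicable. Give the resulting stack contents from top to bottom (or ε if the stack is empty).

(q_0, yxzzxzzy, Z)
  ε-move, top Z: go to q_3, push YYZ → (q_3, yxzzxzzy, YYZ)
  ε-move, top Y: go to q_2, push ε → (q_2, yxzzxzzy, YZ)
  read y, top Y: go to q_3, push ε → (q_3, xzzxzzy, Z)
  read x, top Z: go to q_0, push YZ → (q_0, zzxzzy, YZ)
  read z, top Y: go to q_0, push ε → (q_0, zxzzy, Z)
  ε-move, top Z: go to q_3, push YYZ → (q_3, zxzzy, YYZ)
  ε-move, top Y: go to q_2, push ε → (q_2, zxzzy, YZ)
  read z, top Y: go to q_1, push ε → (q_1, xzzy, Z)
  ε-move, top Z: go to q_3, push Z → (q_3, xzzy, Z)
  read x, top Z: go to q_0, push YZ → (q_0, zzy, YZ)
  read z, top Y: go to q_0, push ε → (q_0, zy, Z)
  ε-move, top Z: go to q_3, push YYZ → (q_3, zy, YYZ)
  ε-move, top Y: go to q_2, push ε → (q_2, zy, YZ)
  read z, top Y: go to q_1, push ε → (q_1, y, Z)
  ε-move, top Z: go to q_3, push Z → (q_3, y, Z)
  read y, top Z: go to q_1, push YZ → (q_1, ε, YZ)
All input consumed in state q_1 with stack YZ.

YZ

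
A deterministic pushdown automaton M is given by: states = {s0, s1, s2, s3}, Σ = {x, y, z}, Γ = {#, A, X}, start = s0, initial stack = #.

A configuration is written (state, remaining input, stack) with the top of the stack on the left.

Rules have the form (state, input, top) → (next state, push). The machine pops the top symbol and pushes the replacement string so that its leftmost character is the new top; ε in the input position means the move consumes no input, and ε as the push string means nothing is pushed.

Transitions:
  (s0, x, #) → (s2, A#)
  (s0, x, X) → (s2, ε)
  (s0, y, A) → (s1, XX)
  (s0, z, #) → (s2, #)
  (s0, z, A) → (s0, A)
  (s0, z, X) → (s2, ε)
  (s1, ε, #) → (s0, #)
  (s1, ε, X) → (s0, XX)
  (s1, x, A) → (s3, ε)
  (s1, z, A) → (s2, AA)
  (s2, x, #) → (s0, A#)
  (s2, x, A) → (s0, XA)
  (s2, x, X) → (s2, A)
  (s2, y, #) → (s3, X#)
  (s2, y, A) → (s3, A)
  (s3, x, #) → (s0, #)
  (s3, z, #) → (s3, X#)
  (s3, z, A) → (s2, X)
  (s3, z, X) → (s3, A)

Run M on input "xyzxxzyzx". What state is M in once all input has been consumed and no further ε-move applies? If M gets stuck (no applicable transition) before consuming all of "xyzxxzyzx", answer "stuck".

s2

(s0, xyzxxzyzx, #) ⊢ (s2, yzxxzyzx, A#) ⊢ (s3, zxxzyzx, A#) ⊢ (s2, xxzyzx, X#) ⊢ (s2, xzyzx, A#) ⊢ (s0, zyzx, XA#) ⊢ (s2, yzx, A#) ⊢ (s3, zx, A#) ⊢ (s2, x, X#) ⊢ (s2, ε, A#)
All input consumed; M is in state s2.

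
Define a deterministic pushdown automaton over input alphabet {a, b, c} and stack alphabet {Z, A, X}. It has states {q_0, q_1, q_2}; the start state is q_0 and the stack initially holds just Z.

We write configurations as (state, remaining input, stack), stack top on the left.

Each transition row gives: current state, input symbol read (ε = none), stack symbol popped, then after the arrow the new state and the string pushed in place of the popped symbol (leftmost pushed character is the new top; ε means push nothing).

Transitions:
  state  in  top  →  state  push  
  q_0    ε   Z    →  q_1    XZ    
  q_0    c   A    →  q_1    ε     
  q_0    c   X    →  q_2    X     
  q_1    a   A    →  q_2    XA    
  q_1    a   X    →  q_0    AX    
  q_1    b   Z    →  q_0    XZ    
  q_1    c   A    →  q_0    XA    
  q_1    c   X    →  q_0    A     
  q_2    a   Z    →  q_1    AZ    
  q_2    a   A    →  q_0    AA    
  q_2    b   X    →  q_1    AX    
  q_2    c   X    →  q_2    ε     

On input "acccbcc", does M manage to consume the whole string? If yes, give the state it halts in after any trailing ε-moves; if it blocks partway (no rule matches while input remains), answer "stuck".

(q_0, acccbcc, Z)
  ε-move, top Z: go to q_1, push XZ → (q_1, acccbcc, XZ)
  read a, top X: go to q_0, push AX → (q_0, cccbcc, AXZ)
  read c, top A: go to q_1, push ε → (q_1, ccbcc, XZ)
  read c, top X: go to q_0, push A → (q_0, cbcc, AZ)
  read c, top A: go to q_1, push ε → (q_1, bcc, Z)
  read b, top Z: go to q_0, push XZ → (q_0, cc, XZ)
  read c, top X: go to q_2, push X → (q_2, c, XZ)
  read c, top X: go to q_2, push ε → (q_2, ε, Z)
All input consumed; M is in state q_2.

q_2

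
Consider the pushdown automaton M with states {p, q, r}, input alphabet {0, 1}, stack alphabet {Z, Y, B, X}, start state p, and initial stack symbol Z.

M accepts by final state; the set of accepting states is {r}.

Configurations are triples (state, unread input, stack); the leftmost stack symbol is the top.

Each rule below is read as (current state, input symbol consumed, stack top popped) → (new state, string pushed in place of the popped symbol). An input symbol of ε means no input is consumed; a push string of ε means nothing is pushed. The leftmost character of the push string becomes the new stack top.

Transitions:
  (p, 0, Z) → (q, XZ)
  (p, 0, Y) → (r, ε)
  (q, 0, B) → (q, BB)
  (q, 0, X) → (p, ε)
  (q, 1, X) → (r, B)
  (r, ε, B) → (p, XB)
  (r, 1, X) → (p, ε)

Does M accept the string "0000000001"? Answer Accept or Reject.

Accept

One accepting computation: (p, 0000000001, Z) ⊢ (q, 000000001, XZ) ⊢ (p, 00000001, Z) ⊢ (q, 0000001, XZ) ⊢ (p, 000001, Z) ⊢ (q, 00001, XZ) ⊢ (p, 0001, Z) ⊢ (q, 001, XZ) ⊢ (p, 01, Z) ⊢ (q, 1, XZ) ⊢ (r, ε, BZ)
All input consumed and state r ∈ F.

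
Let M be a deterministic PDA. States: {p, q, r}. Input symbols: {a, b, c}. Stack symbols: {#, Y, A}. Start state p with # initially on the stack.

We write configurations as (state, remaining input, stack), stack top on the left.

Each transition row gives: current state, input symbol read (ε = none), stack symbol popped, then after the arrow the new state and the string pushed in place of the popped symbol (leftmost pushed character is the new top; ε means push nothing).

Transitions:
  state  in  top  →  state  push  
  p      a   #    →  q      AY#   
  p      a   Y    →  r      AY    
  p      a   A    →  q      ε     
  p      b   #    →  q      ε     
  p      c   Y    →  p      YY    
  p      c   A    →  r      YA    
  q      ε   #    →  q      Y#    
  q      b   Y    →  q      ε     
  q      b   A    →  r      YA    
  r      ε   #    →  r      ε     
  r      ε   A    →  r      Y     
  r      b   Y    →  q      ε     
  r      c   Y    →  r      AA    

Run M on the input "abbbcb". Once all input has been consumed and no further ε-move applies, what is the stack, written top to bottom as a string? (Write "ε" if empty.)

AAY#

(p, abbbcb, #)
  read a, top #: go to q, push AY# → (q, bbbcb, AY#)
  read b, top A: go to r, push YA → (r, bbcb, YAY#)
  read b, top Y: go to q, push ε → (q, bcb, AY#)
  read b, top A: go to r, push YA → (r, cb, YAY#)
  read c, top Y: go to r, push AA → (r, b, AAAY#)
  ε-move, top A: go to r, push Y → (r, b, YAAY#)
  read b, top Y: go to q, push ε → (q, ε, AAY#)
All input consumed in state q with stack AAY#.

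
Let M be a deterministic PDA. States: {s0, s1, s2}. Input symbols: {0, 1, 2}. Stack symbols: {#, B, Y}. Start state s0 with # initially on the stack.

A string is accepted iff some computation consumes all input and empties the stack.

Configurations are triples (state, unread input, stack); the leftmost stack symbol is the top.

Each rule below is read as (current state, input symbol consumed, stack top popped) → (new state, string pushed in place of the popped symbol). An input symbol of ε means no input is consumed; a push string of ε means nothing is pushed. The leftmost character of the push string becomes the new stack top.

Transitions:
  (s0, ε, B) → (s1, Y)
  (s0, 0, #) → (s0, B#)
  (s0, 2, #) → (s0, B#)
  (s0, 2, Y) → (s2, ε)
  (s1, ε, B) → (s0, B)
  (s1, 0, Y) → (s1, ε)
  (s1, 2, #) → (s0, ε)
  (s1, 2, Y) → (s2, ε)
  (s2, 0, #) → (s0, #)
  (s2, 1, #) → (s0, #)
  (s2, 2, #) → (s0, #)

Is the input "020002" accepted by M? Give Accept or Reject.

Accept

(s0, 020002, #) ⊢ (s0, 20002, B#) ⊢ (s1, 20002, Y#) ⊢ (s2, 0002, #) ⊢ (s0, 002, #) ⊢ (s0, 02, B#) ⊢ (s1, 02, Y#) ⊢ (s1, 2, #) ⊢ (s0, ε, ε)
All input consumed and the stack is empty.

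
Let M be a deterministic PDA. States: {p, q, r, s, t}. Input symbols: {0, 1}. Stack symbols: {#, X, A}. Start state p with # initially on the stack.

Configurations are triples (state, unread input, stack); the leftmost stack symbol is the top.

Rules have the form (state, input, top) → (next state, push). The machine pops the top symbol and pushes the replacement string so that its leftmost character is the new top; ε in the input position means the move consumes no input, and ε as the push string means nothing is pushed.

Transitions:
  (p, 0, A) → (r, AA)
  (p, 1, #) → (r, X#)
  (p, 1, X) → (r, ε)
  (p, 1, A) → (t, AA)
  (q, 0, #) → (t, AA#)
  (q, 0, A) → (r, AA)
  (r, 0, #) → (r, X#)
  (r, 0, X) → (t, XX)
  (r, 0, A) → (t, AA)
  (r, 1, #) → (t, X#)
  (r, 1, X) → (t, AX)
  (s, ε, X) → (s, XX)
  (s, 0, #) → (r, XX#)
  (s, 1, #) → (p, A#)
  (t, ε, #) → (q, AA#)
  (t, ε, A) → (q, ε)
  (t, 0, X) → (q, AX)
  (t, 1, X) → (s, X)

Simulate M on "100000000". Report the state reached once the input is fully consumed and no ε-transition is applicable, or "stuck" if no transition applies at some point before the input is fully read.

q

(p, 100000000, #)
  read 1, top #: go to r, push X# → (r, 00000000, X#)
  read 0, top X: go to t, push XX → (t, 0000000, XX#)
  read 0, top X: go to q, push AX → (q, 000000, AXX#)
  read 0, top A: go to r, push AA → (r, 00000, AAXX#)
  read 0, top A: go to t, push AA → (t, 0000, AAAXX#)
  ε-move, top A: go to q, push ε → (q, 0000, AAXX#)
  read 0, top A: go to r, push AA → (r, 000, AAAXX#)
  read 0, top A: go to t, push AA → (t, 00, AAAAXX#)
  ε-move, top A: go to q, push ε → (q, 00, AAAXX#)
  read 0, top A: go to r, push AA → (r, 0, AAAAXX#)
  read 0, top A: go to t, push AA → (t, ε, AAAAAXX#)
  ε-move, top A: go to q, push ε → (q, ε, AAAAXX#)
All input consumed; M is in state q.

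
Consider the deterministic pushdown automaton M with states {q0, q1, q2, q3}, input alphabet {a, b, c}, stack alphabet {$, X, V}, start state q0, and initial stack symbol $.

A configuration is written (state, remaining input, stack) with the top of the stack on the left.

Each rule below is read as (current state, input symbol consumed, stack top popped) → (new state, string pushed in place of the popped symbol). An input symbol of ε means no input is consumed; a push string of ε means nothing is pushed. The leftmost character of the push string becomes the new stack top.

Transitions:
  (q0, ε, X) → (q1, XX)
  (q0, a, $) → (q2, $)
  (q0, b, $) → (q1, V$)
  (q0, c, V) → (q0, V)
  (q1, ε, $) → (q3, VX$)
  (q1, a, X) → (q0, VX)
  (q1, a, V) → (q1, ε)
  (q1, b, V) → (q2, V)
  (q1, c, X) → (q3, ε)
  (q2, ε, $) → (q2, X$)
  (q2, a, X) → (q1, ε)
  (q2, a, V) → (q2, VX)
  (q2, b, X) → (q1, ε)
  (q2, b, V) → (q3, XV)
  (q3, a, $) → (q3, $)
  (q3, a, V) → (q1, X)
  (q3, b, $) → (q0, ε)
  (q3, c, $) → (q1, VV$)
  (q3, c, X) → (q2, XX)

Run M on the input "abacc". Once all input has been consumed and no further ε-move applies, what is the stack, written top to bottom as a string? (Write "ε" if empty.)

XX$

(q0, abacc, $) ⊢ (q2, bacc, $) ⊢ (q2, bacc, X$) ⊢ (q1, acc, $) ⊢ (q3, acc, VX$) ⊢ (q1, cc, XX$) ⊢ (q3, c, X$) ⊢ (q2, ε, XX$)
All input consumed in state q2 with stack XX$.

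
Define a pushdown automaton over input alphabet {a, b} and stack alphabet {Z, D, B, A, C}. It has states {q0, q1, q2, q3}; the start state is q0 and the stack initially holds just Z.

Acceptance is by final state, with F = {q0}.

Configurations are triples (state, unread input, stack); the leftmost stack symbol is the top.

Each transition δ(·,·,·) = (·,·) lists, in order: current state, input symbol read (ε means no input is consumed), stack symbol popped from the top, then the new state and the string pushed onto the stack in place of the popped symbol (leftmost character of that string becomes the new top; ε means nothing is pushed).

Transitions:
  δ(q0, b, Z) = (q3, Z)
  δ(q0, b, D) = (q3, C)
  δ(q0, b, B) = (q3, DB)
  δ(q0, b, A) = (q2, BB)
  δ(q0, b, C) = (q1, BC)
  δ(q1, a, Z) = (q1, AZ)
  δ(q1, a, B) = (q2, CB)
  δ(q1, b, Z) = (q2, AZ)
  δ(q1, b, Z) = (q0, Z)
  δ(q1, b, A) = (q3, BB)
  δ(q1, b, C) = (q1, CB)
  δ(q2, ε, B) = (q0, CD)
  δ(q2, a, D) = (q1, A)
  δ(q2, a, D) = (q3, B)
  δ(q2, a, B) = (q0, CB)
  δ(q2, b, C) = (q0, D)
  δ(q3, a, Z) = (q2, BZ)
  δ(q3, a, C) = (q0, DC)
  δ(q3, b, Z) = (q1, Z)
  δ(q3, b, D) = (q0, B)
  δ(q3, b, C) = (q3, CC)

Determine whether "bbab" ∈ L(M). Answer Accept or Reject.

No computation consumes all input and reaches a final state.

Reject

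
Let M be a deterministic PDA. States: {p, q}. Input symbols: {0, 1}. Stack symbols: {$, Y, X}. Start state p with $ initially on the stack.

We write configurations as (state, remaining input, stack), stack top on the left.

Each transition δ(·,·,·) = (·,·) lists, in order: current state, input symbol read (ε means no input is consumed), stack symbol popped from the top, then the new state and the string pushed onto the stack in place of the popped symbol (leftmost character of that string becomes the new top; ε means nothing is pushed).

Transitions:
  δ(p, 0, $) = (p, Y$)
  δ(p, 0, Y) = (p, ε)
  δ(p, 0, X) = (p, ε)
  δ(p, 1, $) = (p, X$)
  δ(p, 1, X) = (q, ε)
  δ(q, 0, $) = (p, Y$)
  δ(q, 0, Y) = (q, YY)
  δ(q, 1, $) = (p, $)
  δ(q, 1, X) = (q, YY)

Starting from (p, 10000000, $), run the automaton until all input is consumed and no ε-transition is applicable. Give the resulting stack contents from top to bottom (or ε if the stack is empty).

(p, 10000000, $)
  read 1, top $: go to p, push X$ → (p, 0000000, X$)
  read 0, top X: go to p, push ε → (p, 000000, $)
  read 0, top $: go to p, push Y$ → (p, 00000, Y$)
  read 0, top Y: go to p, push ε → (p, 0000, $)
  read 0, top $: go to p, push Y$ → (p, 000, Y$)
  read 0, top Y: go to p, push ε → (p, 00, $)
  read 0, top $: go to p, push Y$ → (p, 0, Y$)
  read 0, top Y: go to p, push ε → (p, ε, $)
All input consumed in state p with stack $.

$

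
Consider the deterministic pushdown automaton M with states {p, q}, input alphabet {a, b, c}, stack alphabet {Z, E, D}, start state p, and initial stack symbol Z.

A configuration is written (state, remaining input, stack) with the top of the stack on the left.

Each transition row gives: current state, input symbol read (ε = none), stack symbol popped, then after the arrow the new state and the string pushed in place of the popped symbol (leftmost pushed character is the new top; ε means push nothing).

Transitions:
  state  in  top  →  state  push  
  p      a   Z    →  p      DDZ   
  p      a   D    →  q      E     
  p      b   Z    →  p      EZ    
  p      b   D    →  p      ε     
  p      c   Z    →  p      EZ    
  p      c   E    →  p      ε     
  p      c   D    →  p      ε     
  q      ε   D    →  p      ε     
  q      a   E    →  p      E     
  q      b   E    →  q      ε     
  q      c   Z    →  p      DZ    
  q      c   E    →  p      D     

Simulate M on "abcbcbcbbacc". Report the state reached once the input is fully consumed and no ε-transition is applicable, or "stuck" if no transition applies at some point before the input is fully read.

(p, abcbcbcbbacc, Z)
  read a, top Z: go to p, push DDZ → (p, bcbcbcbbacc, DDZ)
  read b, top D: go to p, push ε → (p, cbcbcbbacc, DZ)
  read c, top D: go to p, push ε → (p, bcbcbbacc, Z)
  read b, top Z: go to p, push EZ → (p, cbcbbacc, EZ)
  read c, top E: go to p, push ε → (p, bcbbacc, Z)
  read b, top Z: go to p, push EZ → (p, cbbacc, EZ)
  read c, top E: go to p, push ε → (p, bbacc, Z)
  read b, top Z: go to p, push EZ → (p, bacc, EZ)
No transition for (p, b, top E); M blocks with input bacc remaining.

stuck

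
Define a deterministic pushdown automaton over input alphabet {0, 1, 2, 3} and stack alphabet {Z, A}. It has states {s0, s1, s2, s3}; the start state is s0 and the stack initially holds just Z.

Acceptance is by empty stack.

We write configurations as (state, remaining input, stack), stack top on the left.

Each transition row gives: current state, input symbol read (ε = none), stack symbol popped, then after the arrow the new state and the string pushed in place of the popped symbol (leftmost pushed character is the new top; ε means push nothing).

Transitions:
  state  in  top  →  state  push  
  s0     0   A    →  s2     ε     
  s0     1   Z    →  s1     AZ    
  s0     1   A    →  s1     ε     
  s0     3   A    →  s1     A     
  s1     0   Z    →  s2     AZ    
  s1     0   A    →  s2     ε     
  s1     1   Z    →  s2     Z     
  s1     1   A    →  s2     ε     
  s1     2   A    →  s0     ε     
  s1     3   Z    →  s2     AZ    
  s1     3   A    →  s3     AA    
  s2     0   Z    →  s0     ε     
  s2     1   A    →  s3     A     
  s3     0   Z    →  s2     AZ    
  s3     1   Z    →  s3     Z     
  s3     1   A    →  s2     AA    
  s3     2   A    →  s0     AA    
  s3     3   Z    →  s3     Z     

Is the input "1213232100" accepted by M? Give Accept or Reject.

(s0, 1213232100, Z)
  read 1, top Z: go to s1, push AZ → (s1, 213232100, AZ)
  read 2, top A: go to s0, push ε → (s0, 13232100, Z)
  read 1, top Z: go to s1, push AZ → (s1, 3232100, AZ)
  read 3, top A: go to s3, push AA → (s3, 232100, AAZ)
  read 2, top A: go to s0, push AA → (s0, 32100, AAAZ)
  read 3, top A: go to s1, push A → (s1, 2100, AAAZ)
  read 2, top A: go to s0, push ε → (s0, 100, AAZ)
  read 1, top A: go to s1, push ε → (s1, 00, AZ)
  read 0, top A: go to s2, push ε → (s2, 0, Z)
  read 0, top Z: go to s0, push ε → (s0, ε, ε)
All input consumed and the stack is empty.

Accept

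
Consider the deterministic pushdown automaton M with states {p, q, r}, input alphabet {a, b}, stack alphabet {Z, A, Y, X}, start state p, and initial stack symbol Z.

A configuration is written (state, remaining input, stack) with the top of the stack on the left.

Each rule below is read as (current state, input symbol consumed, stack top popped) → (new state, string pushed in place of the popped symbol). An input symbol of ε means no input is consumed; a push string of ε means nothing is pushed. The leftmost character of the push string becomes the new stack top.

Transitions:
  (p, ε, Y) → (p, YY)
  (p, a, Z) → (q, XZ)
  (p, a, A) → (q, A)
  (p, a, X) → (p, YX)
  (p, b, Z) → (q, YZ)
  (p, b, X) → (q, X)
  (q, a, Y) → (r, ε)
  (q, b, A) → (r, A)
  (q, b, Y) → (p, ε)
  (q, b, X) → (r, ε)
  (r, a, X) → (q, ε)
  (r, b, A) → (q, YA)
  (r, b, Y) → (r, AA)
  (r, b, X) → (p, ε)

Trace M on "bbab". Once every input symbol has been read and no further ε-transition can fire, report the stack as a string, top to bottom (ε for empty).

Z

(p, bbab, Z)
  read b, top Z: go to q, push YZ → (q, bab, YZ)
  read b, top Y: go to p, push ε → (p, ab, Z)
  read a, top Z: go to q, push XZ → (q, b, XZ)
  read b, top X: go to r, push ε → (r, ε, Z)
All input consumed in state r with stack Z.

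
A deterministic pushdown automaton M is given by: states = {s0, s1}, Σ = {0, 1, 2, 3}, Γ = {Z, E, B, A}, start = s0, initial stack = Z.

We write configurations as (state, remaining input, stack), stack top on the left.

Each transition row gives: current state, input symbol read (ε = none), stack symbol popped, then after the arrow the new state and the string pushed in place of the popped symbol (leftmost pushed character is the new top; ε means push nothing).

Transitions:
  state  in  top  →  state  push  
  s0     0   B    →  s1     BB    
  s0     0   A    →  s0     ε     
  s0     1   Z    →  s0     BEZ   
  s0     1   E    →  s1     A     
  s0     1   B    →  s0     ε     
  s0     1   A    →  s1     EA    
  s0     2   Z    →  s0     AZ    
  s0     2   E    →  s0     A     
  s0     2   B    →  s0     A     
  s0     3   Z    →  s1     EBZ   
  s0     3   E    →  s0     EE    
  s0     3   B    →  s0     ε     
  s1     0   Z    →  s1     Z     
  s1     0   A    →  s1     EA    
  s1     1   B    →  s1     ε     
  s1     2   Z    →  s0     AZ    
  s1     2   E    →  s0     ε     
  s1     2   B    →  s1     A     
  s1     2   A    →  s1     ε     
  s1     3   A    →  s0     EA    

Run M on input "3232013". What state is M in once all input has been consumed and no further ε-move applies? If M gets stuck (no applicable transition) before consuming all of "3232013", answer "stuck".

(s0, 3232013, Z)
  read 3, top Z: go to s1, push EBZ → (s1, 232013, EBZ)
  read 2, top E: go to s0, push ε → (s0, 32013, BZ)
  read 3, top B: go to s0, push ε → (s0, 2013, Z)
  read 2, top Z: go to s0, push AZ → (s0, 013, AZ)
  read 0, top A: go to s0, push ε → (s0, 13, Z)
  read 1, top Z: go to s0, push BEZ → (s0, 3, BEZ)
  read 3, top B: go to s0, push ε → (s0, ε, EZ)
All input consumed; M is in state s0.

s0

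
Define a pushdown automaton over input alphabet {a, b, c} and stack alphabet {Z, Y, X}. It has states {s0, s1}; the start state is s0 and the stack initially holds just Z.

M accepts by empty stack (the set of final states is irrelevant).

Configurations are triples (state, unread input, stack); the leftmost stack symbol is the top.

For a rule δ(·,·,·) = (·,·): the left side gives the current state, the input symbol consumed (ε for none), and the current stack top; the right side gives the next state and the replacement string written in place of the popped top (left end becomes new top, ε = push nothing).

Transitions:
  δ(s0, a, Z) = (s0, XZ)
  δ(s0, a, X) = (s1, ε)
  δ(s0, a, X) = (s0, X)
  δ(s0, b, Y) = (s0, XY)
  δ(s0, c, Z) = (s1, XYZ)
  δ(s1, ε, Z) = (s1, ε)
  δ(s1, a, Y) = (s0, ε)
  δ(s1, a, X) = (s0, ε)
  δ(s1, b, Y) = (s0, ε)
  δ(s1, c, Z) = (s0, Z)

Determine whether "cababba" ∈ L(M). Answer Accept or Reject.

Reject

No computation consumes all input and empties the stack.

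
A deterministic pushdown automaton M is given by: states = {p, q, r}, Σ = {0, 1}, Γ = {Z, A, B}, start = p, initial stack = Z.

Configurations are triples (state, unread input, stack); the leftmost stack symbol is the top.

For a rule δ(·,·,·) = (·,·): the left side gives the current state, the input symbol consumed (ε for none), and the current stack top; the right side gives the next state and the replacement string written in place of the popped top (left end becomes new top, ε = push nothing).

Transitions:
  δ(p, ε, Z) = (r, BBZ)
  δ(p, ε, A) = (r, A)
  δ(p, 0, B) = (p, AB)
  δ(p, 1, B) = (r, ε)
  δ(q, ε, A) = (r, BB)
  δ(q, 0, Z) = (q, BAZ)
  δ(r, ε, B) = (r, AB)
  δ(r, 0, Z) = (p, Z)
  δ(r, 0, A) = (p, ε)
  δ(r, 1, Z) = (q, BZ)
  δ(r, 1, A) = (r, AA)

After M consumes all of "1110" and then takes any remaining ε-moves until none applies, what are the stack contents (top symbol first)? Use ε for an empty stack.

AAABBZ

(p, 1110, Z)
  ε-move, top Z: go to r, push BBZ → (r, 1110, BBZ)
  ε-move, top B: go to r, push AB → (r, 1110, ABBZ)
  read 1, top A: go to r, push AA → (r, 110, AABBZ)
  read 1, top A: go to r, push AA → (r, 10, AAABBZ)
  read 1, top A: go to r, push AA → (r, 0, AAAABBZ)
  read 0, top A: go to p, push ε → (p, ε, AAABBZ)
  ε-move, top A: go to r, push A → (r, ε, AAABBZ)
All input consumed in state r with stack AAABBZ.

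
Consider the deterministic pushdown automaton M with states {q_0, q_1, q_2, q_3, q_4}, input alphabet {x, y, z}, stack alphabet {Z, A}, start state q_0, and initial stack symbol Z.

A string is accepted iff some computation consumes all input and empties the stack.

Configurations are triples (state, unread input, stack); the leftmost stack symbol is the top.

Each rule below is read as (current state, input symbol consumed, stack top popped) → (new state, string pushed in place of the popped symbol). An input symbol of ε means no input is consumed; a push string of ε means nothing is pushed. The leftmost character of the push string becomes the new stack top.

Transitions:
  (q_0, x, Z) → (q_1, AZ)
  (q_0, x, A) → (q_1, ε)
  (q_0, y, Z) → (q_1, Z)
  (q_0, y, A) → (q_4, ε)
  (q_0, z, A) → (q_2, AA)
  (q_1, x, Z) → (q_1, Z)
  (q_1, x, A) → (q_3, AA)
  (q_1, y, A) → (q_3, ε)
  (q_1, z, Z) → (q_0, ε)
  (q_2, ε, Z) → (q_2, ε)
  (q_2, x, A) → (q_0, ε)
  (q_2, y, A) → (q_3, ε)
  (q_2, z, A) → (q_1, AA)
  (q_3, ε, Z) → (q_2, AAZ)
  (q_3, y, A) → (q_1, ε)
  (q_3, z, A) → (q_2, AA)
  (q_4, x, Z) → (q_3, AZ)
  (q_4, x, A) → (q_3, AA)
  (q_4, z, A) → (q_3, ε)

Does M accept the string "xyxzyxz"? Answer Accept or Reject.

Reject

(q_0, xyxzyxz, Z) ⊢ (q_1, yxzyxz, AZ) ⊢ (q_3, xzyxz, Z) ⊢ (q_2, xzyxz, AAZ) ⊢ (q_0, zyxz, AZ) ⊢ (q_2, yxz, AAZ) ⊢ (q_3, xz, AZ)
No transition applies at (q_3, xz, AZ); input not fully consumed.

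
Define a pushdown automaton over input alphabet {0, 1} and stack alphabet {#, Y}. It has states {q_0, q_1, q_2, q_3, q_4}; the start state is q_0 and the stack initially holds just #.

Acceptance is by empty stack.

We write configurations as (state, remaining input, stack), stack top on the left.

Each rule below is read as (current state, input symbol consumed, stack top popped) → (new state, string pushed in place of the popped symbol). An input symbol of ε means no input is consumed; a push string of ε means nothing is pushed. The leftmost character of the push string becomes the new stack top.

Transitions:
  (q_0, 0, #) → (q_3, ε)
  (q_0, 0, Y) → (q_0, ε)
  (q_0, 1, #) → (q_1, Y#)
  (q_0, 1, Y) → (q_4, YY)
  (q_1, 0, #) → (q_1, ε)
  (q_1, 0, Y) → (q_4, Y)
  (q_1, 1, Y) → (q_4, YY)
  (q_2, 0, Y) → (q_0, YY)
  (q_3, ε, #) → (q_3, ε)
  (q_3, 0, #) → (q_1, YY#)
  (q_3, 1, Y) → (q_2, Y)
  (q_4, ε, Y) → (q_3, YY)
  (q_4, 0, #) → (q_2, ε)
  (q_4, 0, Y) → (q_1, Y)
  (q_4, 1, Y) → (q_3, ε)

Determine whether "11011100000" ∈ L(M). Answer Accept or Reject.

One accepting computation: (q_0, 11011100000, #) ⊢ (q_1, 1011100000, Y#) ⊢ (q_4, 011100000, YY#) ⊢ (q_1, 11100000, YY#) ⊢ (q_4, 1100000, YYY#) ⊢ (q_3, 100000, YY#) ⊢ (q_2, 00000, YY#) ⊢ (q_0, 0000, YYY#) ⊢ (q_0, 000, YY#) ⊢ (q_0, 00, Y#) ⊢ (q_0, 0, #) ⊢ (q_3, ε, ε)
All input consumed and the stack is empty.

Accept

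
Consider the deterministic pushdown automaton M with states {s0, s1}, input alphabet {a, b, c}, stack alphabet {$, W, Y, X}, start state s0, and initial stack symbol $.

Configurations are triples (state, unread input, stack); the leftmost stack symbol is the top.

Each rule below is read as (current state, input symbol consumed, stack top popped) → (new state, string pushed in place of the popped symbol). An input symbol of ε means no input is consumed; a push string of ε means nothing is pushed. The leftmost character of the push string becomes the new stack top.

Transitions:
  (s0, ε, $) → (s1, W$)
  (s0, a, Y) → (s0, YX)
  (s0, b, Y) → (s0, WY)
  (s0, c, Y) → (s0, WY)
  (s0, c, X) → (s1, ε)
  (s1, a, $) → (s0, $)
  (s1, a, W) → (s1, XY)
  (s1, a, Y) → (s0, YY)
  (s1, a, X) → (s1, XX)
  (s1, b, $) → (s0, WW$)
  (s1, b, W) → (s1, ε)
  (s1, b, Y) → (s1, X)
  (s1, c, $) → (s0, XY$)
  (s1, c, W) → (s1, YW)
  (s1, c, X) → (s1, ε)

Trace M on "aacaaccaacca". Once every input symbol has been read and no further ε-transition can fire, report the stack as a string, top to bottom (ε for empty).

(s0, aacaaccaacca, $)
  ε-move, top $: go to s1, push W$ → (s1, aacaaccaacca, W$)
  read a, top W: go to s1, push XY → (s1, acaaccaacca, XY$)
  read a, top X: go to s1, push XX → (s1, caaccaacca, XXY$)
  read c, top X: go to s1, push ε → (s1, aaccaacca, XY$)
  read a, top X: go to s1, push XX → (s1, accaacca, XXY$)
  read a, top X: go to s1, push XX → (s1, ccaacca, XXXY$)
  read c, top X: go to s1, push ε → (s1, caacca, XXY$)
  read c, top X: go to s1, push ε → (s1, aacca, XY$)
  read a, top X: go to s1, push XX → (s1, acca, XXY$)
  read a, top X: go to s1, push XX → (s1, cca, XXXY$)
  read c, top X: go to s1, push ε → (s1, ca, XXY$)
  read c, top X: go to s1, push ε → (s1, a, XY$)
  read a, top X: go to s1, push XX → (s1, ε, XXY$)
All input consumed in state s1 with stack XXY$.

XXY$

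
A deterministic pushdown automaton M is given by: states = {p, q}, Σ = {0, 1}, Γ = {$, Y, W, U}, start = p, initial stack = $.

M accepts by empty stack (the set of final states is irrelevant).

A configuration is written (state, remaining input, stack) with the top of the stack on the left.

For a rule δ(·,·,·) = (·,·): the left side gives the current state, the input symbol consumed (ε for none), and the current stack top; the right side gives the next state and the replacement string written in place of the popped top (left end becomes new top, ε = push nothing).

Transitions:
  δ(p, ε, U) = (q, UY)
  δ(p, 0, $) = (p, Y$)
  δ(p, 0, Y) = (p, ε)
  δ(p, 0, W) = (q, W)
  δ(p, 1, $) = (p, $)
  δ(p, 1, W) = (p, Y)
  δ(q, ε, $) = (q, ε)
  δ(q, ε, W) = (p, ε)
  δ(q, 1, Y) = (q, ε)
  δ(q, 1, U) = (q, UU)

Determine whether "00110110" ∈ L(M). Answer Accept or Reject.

(p, 00110110, $)
  read 0, top $: go to p, push Y$ → (p, 0110110, Y$)
  read 0, top Y: go to p, push ε → (p, 110110, $)
  read 1, top $: go to p, push $ → (p, 10110, $)
  read 1, top $: go to p, push $ → (p, 0110, $)
  read 0, top $: go to p, push Y$ → (p, 110, Y$)
No transition applies at (p, 110, Y$); input not fully consumed.

Reject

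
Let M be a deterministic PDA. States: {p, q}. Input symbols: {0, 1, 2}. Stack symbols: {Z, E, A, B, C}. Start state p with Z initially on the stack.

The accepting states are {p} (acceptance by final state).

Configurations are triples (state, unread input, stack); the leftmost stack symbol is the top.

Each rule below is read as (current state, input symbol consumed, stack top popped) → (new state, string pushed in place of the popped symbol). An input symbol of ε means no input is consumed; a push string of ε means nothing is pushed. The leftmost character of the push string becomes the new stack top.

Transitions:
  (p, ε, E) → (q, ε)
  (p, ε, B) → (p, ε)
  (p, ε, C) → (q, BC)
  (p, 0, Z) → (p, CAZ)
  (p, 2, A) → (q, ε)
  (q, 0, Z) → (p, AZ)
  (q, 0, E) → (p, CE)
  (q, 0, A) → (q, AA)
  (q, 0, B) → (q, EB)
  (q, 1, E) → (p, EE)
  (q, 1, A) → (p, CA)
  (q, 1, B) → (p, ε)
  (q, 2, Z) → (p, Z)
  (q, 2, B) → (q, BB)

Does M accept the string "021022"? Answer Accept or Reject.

(p, 021022, Z)
  read 0, top Z: go to p, push CAZ → (p, 21022, CAZ)
  ε-move, top C: go to q, push BC → (q, 21022, BCAZ)
  read 2, top B: go to q, push BB → (q, 1022, BBCAZ)
  read 1, top B: go to p, push ε → (p, 022, BCAZ)
  ε-move, top B: go to p, push ε → (p, 022, CAZ)
  ε-move, top C: go to q, push BC → (q, 022, BCAZ)
  read 0, top B: go to q, push EB → (q, 22, EBCAZ)
No transition applies at (q, 22, EBCAZ); input not fully consumed.

Reject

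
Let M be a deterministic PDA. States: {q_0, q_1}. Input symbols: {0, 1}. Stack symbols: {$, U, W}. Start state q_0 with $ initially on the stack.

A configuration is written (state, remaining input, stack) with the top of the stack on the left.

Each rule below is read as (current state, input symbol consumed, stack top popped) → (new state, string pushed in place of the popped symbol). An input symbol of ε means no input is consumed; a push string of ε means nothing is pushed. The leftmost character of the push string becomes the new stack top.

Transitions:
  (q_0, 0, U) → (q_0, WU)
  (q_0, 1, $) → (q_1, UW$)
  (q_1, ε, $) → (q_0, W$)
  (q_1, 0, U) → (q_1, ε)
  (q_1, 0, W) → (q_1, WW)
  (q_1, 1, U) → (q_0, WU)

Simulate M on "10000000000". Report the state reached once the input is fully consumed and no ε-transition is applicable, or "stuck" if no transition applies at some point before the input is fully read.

(q_0, 10000000000, $)
  read 1, top $: go to q_1, push UW$ → (q_1, 0000000000, UW$)
  read 0, top U: go to q_1, push ε → (q_1, 000000000, W$)
  read 0, top W: go to q_1, push WW → (q_1, 00000000, WW$)
  read 0, top W: go to q_1, push WW → (q_1, 0000000, WWW$)
  read 0, top W: go to q_1, push WW → (q_1, 000000, WWWW$)
  read 0, top W: go to q_1, push WW → (q_1, 00000, WWWWW$)
  read 0, top W: go to q_1, push WW → (q_1, 0000, WWWWWW$)
  read 0, top W: go to q_1, push WW → (q_1, 000, WWWWWWW$)
  read 0, top W: go to q_1, push WW → (q_1, 00, WWWWWWWW$)
  read 0, top W: go to q_1, push WW → (q_1, 0, WWWWWWWWW$)
  read 0, top W: go to q_1, push WW → (q_1, ε, WWWWWWWWWW$)
All input consumed; M is in state q_1.

q_1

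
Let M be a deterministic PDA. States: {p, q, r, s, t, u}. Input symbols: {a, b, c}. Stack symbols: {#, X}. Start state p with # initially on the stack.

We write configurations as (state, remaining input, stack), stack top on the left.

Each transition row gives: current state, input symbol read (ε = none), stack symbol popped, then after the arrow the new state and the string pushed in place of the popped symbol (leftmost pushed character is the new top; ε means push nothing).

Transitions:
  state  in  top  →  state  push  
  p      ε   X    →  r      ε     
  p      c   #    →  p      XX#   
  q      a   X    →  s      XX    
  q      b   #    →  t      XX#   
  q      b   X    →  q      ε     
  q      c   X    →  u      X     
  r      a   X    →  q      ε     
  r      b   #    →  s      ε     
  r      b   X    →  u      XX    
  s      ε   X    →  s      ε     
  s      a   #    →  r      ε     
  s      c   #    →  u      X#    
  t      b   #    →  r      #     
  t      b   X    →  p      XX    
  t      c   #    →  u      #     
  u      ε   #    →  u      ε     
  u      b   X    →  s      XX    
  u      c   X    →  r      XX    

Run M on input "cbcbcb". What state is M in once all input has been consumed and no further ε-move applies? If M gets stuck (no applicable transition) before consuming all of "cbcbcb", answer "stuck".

u

(p, cbcbcb, #)
  read c, top #: go to p, push XX# → (p, bcbcb, XX#)
  ε-move, top X: go to r, push ε → (r, bcbcb, X#)
  read b, top X: go to u, push XX → (u, cbcb, XX#)
  read c, top X: go to r, push XX → (r, bcb, XXX#)
  read b, top X: go to u, push XX → (u, cb, XXXX#)
  read c, top X: go to r, push XX → (r, b, XXXXX#)
  read b, top X: go to u, push XX → (u, ε, XXXXXX#)
All input consumed; M is in state u.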